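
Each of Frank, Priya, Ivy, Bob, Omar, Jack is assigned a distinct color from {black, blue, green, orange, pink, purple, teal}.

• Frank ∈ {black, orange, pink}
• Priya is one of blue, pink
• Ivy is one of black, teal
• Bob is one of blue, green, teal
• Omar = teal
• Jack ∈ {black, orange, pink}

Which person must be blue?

Priya

Omar's domain is down to {teal}, so Omar = teal. Remove teal from Ivy, Bob.
Ivy must be black (only option left). Eliminate black elsewhere: Frank, Jack.
The 4 still-open variables together cover exactly {blue, green, orange, pink} — 4 values for 4 variables — and green appears only in Bob's list, so Bob = green.
Among the 3 still-open variables, blue fits only Priya (and all 3 values in {blue, orange, pink} must be used), so Priya = blue.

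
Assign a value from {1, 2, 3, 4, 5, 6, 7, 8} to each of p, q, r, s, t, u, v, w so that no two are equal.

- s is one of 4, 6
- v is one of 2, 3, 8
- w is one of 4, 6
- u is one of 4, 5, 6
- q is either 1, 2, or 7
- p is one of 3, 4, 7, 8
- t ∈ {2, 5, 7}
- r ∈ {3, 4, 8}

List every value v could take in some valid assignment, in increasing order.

Among the 8 variables, 1 fits only q (and all 8 values in {1, 2, 3, 4, 5, 6, 7, 8} must be used), so q = 1.
s and w share exactly the 2 values {4, 6}; by pigeonhole those values go to them, so strike 4, 6 from p, r, u.
u's domain is down to {5}, so u = 5. So t can't be 5.
No further eliminations apply; v can still be any of 2, 3, 8.

2, 3, 8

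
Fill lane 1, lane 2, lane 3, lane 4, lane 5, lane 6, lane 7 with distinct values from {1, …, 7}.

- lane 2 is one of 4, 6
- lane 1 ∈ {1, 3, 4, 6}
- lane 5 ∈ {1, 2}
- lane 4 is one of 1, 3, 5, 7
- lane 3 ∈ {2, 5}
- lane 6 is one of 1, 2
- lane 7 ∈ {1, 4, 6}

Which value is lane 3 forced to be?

Among the 7 variables, 7 fits only lane 4 (and all 7 values in {1, 2, 3, 4, 5, 6, 7} must be used), so lane 4 = 7.
The 6 still-open variables together cover exactly {1, 2, 3, 4, 5, 6} — 6 values for 6 variables — and 3 appears only in lane 1's list, so lane 1 = 3.
The 5 still-open variables draw from only 5 values {1, 2, 4, 5, 6}, so each is used; only lane 3 can be 5, hence lane 3 = 5.

5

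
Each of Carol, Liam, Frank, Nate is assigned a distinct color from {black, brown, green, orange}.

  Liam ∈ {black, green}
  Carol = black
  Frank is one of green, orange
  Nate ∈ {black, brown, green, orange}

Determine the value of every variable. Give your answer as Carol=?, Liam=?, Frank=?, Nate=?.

Carol's domain is down to {black}, so Carol = black. Strike black from Liam, Nate.
Liam's domain is down to {green}, so Liam = green. Remove green from Frank, Nate.
That leaves Frank = orange. Eliminate orange elsewhere: Nate.
Nate's domain is down to {brown}, so Nate = brown.

Carol=black, Liam=green, Frank=orange, Nate=brown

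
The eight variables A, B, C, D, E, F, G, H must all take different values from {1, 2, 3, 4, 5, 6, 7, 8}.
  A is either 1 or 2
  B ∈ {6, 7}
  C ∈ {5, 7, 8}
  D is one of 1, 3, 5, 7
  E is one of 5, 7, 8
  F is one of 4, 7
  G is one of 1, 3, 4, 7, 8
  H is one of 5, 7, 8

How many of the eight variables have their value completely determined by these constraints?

The 8 variables draw from only 8 values {1, 2, 3, 4, 5, 6, 7, 8}, so each is used; only A can be 2, hence A = 2.
Among the 7 still-open variables, 6 fits only B (and all 7 values in {1, 3, 4, 5, 6, 7, 8} must be used), so B = 6.
C, E, H share exactly the 3 values {5, 7, 8}; by pigeonhole those values go to them, so strike 5, 7, 8 from D, F, G.
That leaves F = 4. Eliminate 4 elsewhere: G.
Determined: A=2, B=6, F=4. The other variables each still have more than one consistent value. That makes 3.

3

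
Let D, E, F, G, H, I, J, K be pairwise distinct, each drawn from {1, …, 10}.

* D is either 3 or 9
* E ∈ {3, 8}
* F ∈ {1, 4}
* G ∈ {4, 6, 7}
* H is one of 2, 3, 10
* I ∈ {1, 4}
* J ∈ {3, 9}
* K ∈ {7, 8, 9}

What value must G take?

The 2 variables D and J are confined to {3, 9}, which locks those values in; drop them from E, H, K.
E's domain is down to {8}, so E = 8. Remove 8 from K.
K's domain is down to {7}, so K = 7. So G can't be 7.
The 2 variables F and I are confined to {1, 4}, which locks those values in; drop them from G.
So G = 6.

6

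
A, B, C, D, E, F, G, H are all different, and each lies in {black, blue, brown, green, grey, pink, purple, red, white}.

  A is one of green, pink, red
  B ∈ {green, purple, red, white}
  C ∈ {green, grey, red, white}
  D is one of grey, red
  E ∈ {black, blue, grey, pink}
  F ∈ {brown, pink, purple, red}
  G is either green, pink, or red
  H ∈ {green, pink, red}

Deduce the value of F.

brown

A, G, H share exactly the 3 values {green, pink, red}; by pigeonhole those values go to them, so strike green, pink, red from B, C, D, E, F.
D's domain is down to {grey}, so D = grey. Eliminate grey elsewhere: C, E.
C's domain is down to {white}, so C = white. Strike white from B.
B's domain is down to {purple}, so B = purple. Strike purple from F.
So F = brown.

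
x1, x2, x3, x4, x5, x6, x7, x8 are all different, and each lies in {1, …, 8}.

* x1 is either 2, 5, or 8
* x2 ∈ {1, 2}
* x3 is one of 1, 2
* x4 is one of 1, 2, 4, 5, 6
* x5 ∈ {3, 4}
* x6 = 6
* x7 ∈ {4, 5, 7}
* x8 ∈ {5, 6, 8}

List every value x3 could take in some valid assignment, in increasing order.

x6 has just one choice, so x6 = 6. So x4, x8 can't be 6.
The 7 still-open variables draw from only 7 values {1, 2, 3, 4, 5, 7, 8}, so each is used; only x5 can be 3, hence x5 = 3.
The 6 still-open variables together cover exactly {1, 2, 4, 5, 7, 8} — 6 values for 6 variables — and 7 appears only in x7's list, so x7 = 7.
The 5 still-open variables together cover exactly {1, 2, 4, 5, 8} — 5 values for 5 variables — and 4 appears only in x4's list, so x4 = 4.
x2 and x3 between them cover only {1, 2} — a naked pair. Remove those values from x1.
No further eliminations apply; x3 can still be any of 1, 2.

1, 2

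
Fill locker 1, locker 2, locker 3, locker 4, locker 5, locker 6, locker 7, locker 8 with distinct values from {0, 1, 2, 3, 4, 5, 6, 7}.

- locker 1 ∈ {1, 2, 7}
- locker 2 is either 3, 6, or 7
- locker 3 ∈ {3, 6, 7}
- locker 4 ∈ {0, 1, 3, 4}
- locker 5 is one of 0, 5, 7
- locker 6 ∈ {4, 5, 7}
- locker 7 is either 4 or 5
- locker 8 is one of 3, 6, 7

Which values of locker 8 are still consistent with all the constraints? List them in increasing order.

Among the 8 variables, 2 fits only locker 1 (and all 8 values in {0, 1, 2, 3, 4, 5, 6, 7} must be used), so locker 1 = 2.
The 7 still-open variables draw from only 7 values {0, 1, 3, 4, 5, 6, 7}, so each is used; only locker 4 can be 1, hence locker 4 = 1.
Among the 6 still-open variables, 0 fits only locker 5 (and all 6 values in {0, 3, 4, 5, 6, 7} must be used), so locker 5 = 0.
locker 2, locker 3, locker 8 share exactly the 3 values {3, 6, 7}; by pigeonhole those values go to them, so strike 3, 6, 7 from locker 6.
No further eliminations apply; locker 8 can still be any of 3, 6, 7.

3, 6, 7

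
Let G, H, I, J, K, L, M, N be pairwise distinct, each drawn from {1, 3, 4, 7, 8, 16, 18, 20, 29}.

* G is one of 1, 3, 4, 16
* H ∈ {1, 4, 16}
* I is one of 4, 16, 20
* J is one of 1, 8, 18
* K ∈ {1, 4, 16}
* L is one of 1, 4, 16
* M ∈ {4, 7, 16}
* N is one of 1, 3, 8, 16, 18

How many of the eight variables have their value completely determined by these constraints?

The 8 variables together cover exactly {1, 3, 4, 7, 8, 16, 18, 20} — 8 values for 8 variables — and 7 appears only in M's list, so M = 7.
The 7 still-open variables draw from only 7 values {1, 3, 4, 8, 16, 18, 20}, so each is used; only I can be 20, hence I = 20.
The 3 variables H, K, L are confined to {1, 4, 16}, which locks those values in; drop them from G, J, N.
G has just one choice, so G = 3. Strike 3 from N.
Determined: G=3, I=20, M=7. The other variables each still have more than one consistent value. That makes 3.

3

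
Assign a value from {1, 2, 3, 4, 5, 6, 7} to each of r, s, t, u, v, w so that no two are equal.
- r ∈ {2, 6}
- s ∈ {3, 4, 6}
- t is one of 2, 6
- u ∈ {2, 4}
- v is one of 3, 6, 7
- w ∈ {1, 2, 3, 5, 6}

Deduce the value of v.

r and t between them cover only {2, 6} — a naked pair. Remove those values from s, u, v, w.
u must be 4 (only option left). So s can't be 4.
s has just one choice, so s = 3. So v, w can't be 3.
So v = 7.

7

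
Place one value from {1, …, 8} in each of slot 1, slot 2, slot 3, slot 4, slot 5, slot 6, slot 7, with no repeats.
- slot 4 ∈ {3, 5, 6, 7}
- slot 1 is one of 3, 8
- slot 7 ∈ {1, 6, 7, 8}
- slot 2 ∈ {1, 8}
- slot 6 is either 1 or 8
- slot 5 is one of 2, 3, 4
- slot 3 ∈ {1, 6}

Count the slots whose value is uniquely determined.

The 2 variables slot 2 and slot 6 are confined to {1, 8}, which locks those values in; drop them from slot 1, slot 3, slot 7.
slot 1 must be 3 (only option left). So slot 4, slot 5 can't be 3.
slot 3 has just one choice, so slot 3 = 6. Eliminate 6 elsewhere: slot 4, slot 7.
That leaves slot 7 = 7. Strike 7 from slot 4.
slot 4's domain is down to {5}, so slot 4 = 5.
Determined: slot 1=3, slot 3=6, slot 4=5, slot 7=7. The other slots each still have more than one consistent value. That makes 4.

4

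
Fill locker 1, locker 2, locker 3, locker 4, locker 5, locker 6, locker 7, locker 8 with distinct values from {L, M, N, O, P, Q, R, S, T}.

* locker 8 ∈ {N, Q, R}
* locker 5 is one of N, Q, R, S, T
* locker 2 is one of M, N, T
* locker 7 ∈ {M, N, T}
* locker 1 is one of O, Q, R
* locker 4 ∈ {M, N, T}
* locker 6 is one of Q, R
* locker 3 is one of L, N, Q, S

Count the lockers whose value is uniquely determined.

3

The 8 variables draw from only 8 values {L, M, N, O, Q, R, S, T}, so each is used; only locker 3 can be L, hence locker 3 = L.
The 7 still-open variables draw from only 7 values {M, N, O, Q, R, S, T}, so each is used; only locker 1 can be O, hence locker 1 = O.
Among the 6 still-open variables, S fits only locker 5 (and all 6 values in {M, N, Q, R, S, T} must be used), so locker 5 = S.
locker 2, locker 4, locker 7 share exactly the 3 values {M, N, T}; by pigeonhole those values go to them, so strike M, N, T from locker 8.
Determined: locker 1=O, locker 3=L, locker 5=S. The other lockers each still have more than one consistent value. That makes 3.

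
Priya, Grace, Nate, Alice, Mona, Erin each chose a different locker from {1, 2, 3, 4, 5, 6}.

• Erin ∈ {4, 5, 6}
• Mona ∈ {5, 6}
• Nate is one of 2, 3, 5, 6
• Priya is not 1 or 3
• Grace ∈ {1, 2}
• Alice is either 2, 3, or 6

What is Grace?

1

The 6 variables draw from only 6 values {1, 2, 3, 4, 5, 6}, so each is used; only Grace can be 1, hence Grace = 1.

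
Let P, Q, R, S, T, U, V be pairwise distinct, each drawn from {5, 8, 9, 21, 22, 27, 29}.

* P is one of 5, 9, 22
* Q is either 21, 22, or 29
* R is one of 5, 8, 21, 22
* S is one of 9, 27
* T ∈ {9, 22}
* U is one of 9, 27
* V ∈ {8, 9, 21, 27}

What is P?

5

The 7 variables draw from only 7 values {5, 8, 9, 21, 22, 27, 29}, so each is used; only Q can be 29, hence Q = 29.
The 2 variables S and U are confined to {9, 27}, which locks those values in; drop them from P, T, V.
T has just one choice, so T = 22. Strike 22 from P, R.
So P = 5.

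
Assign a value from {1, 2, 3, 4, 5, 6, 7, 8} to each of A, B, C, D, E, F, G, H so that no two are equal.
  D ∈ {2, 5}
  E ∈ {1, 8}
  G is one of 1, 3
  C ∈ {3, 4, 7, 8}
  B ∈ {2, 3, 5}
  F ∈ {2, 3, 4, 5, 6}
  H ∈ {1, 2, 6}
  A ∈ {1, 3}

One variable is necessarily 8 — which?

The 8 variables together cover exactly {1, 2, 3, 4, 5, 6, 7, 8} — 8 values for 8 variables — and 7 appears only in C's list, so C = 7.
The 7 still-open variables draw from only 7 values {1, 2, 3, 4, 5, 6, 8}, so each is used; only F can be 4, hence F = 4.
The 6 still-open variables together cover exactly {1, 2, 3, 5, 6, 8} — 6 values for 6 variables — and 6 appears only in H's list, so H = 6.
Among the 5 still-open variables, 8 fits only E (and all 5 values in {1, 2, 3, 5, 8} must be used), so E = 8.

E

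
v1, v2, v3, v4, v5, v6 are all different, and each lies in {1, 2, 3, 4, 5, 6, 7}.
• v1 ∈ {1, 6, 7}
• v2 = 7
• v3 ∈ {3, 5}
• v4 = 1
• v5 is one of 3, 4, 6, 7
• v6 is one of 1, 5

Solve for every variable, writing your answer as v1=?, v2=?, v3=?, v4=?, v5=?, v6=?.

v2's domain is down to {7}, so v2 = 7. Remove 7 from v1, v5.
v4 must be 1 (only option left). Eliminate 1 elsewhere: v1, v6.
v6's domain is down to {5}, so v6 = 5. So v3 can't be 5.
v1 must be 6 (only option left). Remove 6 from v5.
v3 has just one choice, so v3 = 3. Eliminate 3 elsewhere: v5.
That leaves v5 = 4.

v1=6, v2=7, v3=3, v4=1, v5=4, v6=5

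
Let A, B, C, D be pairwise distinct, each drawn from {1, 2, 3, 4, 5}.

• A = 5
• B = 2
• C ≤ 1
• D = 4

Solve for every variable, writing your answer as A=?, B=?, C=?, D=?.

A=5, B=2, C=1, D=4

A has just one choice, so A = 5.
B's domain is down to {2}, so B = 2.
C's domain is down to {1}, so C = 1.
D has just one choice, so D = 4.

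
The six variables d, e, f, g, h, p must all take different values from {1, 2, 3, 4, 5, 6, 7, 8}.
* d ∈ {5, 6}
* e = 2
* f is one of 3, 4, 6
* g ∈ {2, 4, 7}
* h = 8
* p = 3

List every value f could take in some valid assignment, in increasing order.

e must be 2 (only option left). Remove 2 from g.
h must be 8 (only option left).
p has just one choice, so p = 3. Remove 3 from f.
No further eliminations apply; f can still be any of 4, 6.

4, 6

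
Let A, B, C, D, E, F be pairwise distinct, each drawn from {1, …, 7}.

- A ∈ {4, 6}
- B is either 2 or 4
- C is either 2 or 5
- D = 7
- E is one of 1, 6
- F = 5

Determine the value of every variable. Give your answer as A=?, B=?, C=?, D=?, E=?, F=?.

A=6, B=4, C=2, D=7, E=1, F=5

D has just one choice, so D = 7.
F's domain is down to {5}, so F = 5. Remove 5 from C.
C must be 2 (only option left). So B can't be 2.
B has just one choice, so B = 4. So A can't be 4.
That leaves A = 6. Remove 6 from E.
That leaves E = 1.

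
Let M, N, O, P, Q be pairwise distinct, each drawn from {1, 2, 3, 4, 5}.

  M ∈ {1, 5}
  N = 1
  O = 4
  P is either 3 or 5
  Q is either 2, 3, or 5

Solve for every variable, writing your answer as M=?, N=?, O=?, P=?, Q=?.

N must be 1 (only option left). Strike 1 from M.
That leaves O = 4.
That leaves M = 5. Remove 5 from P, Q.
That leaves P = 3. So Q can't be 3.
Q must be 2 (only option left).

M=5, N=1, O=4, P=3, Q=2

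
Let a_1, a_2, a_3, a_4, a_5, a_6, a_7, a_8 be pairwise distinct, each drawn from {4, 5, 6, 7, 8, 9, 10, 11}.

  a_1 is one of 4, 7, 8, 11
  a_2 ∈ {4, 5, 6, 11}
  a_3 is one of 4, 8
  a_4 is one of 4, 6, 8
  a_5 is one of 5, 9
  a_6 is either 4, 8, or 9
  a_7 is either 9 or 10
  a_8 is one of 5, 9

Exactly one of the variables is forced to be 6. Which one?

The 8 variables draw from only 8 values {4, 5, 6, 7, 8, 9, 10, 11}, so each is used; only a_1 can be 7, hence a_1 = 7.
The 7 still-open variables together cover exactly {4, 5, 6, 8, 9, 10, 11} — 7 values for 7 variables — and 10 appears only in a_7's list, so a_7 = 10.
The 6 still-open variables draw from only 6 values {4, 5, 6, 8, 9, 11}, so each is used; only a_2 can be 11, hence a_2 = 11.
The 5 still-open variables together cover exactly {4, 5, 6, 8, 9} — 5 values for 5 variables — and 6 appears only in a_4's list, so a_4 = 6.

a_4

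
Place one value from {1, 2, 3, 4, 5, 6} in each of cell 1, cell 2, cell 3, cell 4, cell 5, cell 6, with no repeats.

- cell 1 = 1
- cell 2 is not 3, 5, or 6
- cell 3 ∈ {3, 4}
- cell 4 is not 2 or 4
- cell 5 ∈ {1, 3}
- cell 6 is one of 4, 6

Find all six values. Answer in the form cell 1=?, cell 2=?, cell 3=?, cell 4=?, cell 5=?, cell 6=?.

cell 1 has just one choice, so cell 1 = 1. Eliminate 1 elsewhere: cell 2, cell 4, cell 5.
cell 5 must be 3 (only option left). Remove 3 from cell 3, cell 4.
cell 3 must be 4 (only option left). Remove 4 from cell 2, cell 6.
That leaves cell 6 = 6. Strike 6 from cell 4.
cell 2 has just one choice, so cell 2 = 2.
That leaves cell 4 = 5.

cell 1=1, cell 2=2, cell 3=4, cell 4=5, cell 5=3, cell 6=6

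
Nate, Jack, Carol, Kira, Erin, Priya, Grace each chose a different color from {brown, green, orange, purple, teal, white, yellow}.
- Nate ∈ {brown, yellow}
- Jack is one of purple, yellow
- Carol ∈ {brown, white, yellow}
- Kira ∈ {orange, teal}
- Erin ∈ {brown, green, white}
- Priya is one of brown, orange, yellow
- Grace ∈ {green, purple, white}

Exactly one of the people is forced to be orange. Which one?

Priya

Among the 7 variables, teal fits only Kira (and all 7 values in {brown, green, orange, purple, teal, white, yellow} must be used), so Kira = teal.
The 6 still-open variables draw from only 6 values {brown, green, orange, purple, white, yellow}, so each is used; only Priya can be orange, hence Priya = orange.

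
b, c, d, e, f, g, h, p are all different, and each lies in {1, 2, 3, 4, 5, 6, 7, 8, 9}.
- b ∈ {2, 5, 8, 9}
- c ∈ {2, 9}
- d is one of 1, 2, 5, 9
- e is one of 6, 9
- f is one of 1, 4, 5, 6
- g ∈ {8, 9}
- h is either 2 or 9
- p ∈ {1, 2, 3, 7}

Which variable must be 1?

d

The 2 variables c and h are confined to {2, 9}, which locks those values in; drop them from b, d, e, g, p.
e must be 6 (only option left). Eliminate 6 elsewhere: f.
g has just one choice, so g = 8. Strike 8 from b.
b must be 5 (only option left). Strike 5 from d, f.
So 1 goes to d.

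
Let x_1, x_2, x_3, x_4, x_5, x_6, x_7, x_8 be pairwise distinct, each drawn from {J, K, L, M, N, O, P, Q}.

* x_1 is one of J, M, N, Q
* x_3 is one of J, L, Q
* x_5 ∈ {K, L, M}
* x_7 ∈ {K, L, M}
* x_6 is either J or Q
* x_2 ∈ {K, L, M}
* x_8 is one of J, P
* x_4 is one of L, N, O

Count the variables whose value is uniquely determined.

The 8 variables together cover exactly {J, K, L, M, N, O, P, Q} — 8 values for 8 variables — and O appears only in x_4's list, so x_4 = O.
The 7 still-open variables together cover exactly {J, K, L, M, N, P, Q} — 7 values for 7 variables — and N appears only in x_1's list, so x_1 = N.
The 6 still-open variables together cover exactly {J, K, L, M, P, Q} — 6 values for 6 variables — and P appears only in x_8's list, so x_8 = P.
x_2, x_5, x_7 between them cover only {K, L, M} — a naked triple. Remove those values from x_3.
Determined: x_1=N, x_4=O, x_8=P. The other variables each still have more than one consistent value. That makes 3.

3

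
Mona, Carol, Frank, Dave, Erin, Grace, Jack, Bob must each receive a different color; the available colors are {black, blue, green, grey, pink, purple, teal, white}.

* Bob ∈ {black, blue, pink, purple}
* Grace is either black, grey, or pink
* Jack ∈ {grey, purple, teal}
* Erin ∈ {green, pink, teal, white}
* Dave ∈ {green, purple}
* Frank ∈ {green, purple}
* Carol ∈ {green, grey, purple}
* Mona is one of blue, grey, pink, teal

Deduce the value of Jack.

The 8 variables draw from only 8 values {black, blue, green, grey, pink, purple, teal, white}, so each is used; only Erin can be white, hence Erin = white.
The 2 variables Frank and Dave are confined to {green, purple}, which locks those values in; drop them from Carol, Jack, Bob.
Carol's domain is down to {grey}, so Carol = grey. Eliminate grey elsewhere: Mona, Grace, Jack.
So Jack = teal.

teal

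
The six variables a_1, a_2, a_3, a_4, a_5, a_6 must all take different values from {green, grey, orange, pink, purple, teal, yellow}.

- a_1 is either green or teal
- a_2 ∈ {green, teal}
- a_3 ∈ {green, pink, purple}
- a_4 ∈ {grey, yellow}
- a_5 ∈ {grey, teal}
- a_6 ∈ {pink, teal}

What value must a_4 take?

The 6 variables together cover exactly {green, grey, pink, purple, teal, yellow} — 6 values for 6 variables — and purple appears only in a_3's list, so a_3 = purple.
Among the 5 still-open variables, pink fits only a_6 (and all 5 values in {green, grey, pink, teal, yellow} must be used), so a_6 = pink.
Among the 4 still-open variables, yellow fits only a_4 (and all 4 values in {green, grey, teal, yellow} must be used), so a_4 = yellow.

yellow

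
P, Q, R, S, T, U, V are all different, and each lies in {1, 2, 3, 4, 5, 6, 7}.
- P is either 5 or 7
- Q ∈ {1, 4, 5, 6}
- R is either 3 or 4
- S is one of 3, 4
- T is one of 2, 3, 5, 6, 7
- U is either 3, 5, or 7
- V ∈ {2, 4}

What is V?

The 7 variables together cover exactly {1, 2, 3, 4, 5, 6, 7} — 7 values for 7 variables — and 1 appears only in Q's list, so Q = 1.
The 6 still-open variables together cover exactly {2, 3, 4, 5, 6, 7} — 6 values for 6 variables — and 6 appears only in T's list, so T = 6.
The 5 still-open variables together cover exactly {2, 3, 4, 5, 7} — 5 values for 5 variables — and 2 appears only in V's list, so V = 2.

2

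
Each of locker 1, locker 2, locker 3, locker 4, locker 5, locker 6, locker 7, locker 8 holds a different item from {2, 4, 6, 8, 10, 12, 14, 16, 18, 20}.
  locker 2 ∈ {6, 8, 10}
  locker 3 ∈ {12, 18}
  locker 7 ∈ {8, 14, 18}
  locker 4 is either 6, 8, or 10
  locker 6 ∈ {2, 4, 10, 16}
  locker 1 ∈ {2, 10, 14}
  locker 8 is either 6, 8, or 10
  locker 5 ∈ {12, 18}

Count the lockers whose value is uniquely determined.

locker 3 and locker 5 share exactly the 2 values {12, 18}; by pigeonhole those values go to them, so strike 12, 18 from locker 7.
The 3 variables locker 2, locker 4, locker 8 are confined to {6, 8, 10}, which locks those values in; drop them from locker 1, locker 6, locker 7.
That leaves locker 7 = 14. Remove 14 from locker 1.
locker 1 has just one choice, so locker 1 = 2. Strike 2 from locker 6.
Determined: locker 1=2, locker 7=14. The other lockers each still have more than one consistent value. That makes 2.

2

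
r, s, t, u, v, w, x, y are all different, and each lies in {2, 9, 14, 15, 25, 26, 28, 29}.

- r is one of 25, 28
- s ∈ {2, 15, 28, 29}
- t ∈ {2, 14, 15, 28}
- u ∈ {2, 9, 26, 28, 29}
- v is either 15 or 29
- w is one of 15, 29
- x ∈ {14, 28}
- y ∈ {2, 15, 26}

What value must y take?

Among the 8 variables, 9 fits only u (and all 8 values in {2, 9, 14, 15, 25, 26, 28, 29} must be used), so u = 9.
Among the 7 still-open variables, 25 fits only r (and all 7 values in {2, 14, 15, 25, 26, 28, 29} must be used), so r = 25.
Among the 6 still-open variables, 26 fits only y (and all 6 values in {2, 14, 15, 26, 28, 29} must be used), so y = 26.

26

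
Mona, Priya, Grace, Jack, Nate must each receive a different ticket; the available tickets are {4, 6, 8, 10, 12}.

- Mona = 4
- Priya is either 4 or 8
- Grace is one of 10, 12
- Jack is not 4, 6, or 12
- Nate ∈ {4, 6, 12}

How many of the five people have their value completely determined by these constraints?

5

Mona has just one choice, so Mona = 4. So Priya, Nate can't be 4.
Priya must be 8 (only option left). Remove 8 from Jack.
That leaves Jack = 10. Strike 10 from Grace.
Grace's domain is down to {12}, so Grace = 12. So Nate can't be 12.
That leaves Nate = 6.
Every person is fixed: Mona=4, Priya=8, Grace=12, Jack=10, Nate=6. That makes 5.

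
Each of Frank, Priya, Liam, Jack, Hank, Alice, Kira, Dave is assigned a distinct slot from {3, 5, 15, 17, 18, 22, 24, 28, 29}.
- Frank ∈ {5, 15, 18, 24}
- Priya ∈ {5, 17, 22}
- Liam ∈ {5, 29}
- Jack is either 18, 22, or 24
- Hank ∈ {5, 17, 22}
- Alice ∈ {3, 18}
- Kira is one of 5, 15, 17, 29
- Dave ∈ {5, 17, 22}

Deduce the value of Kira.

15

The 8 variables draw from only 8 values {3, 5, 15, 17, 18, 22, 24, 29}, so each is used; only Alice can be 3, hence Alice = 3.
The 3 variables Priya, Hank, Dave are confined to {5, 17, 22}, which locks those values in; drop them from Frank, Liam, Jack, Kira.
Liam's domain is down to {29}, so Liam = 29. Remove 29 from Kira.
So Kira = 15.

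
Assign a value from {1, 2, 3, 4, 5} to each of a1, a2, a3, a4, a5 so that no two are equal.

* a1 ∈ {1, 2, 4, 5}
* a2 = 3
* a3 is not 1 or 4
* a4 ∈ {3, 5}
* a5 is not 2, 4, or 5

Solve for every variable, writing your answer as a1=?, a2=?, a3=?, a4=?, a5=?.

a1=4, a2=3, a3=2, a4=5, a5=1

a2 must be 3 (only option left). Strike 3 from a3, a4, a5.
a4 must be 5 (only option left). Strike 5 from a1, a3.
a5 has just one choice, so a5 = 1. Remove 1 from a1.
a3 must be 2 (only option left). Strike 2 from a1.
That leaves a1 = 4.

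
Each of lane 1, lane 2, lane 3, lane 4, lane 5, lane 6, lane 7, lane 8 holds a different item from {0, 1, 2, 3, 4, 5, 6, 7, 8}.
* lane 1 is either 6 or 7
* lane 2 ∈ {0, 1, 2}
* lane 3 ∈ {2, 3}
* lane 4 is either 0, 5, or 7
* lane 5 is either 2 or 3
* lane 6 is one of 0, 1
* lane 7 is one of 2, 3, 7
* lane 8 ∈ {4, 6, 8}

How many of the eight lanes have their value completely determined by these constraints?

3

The 2 variables lane 3 and lane 5 are confined to {2, 3}, which locks those values in; drop them from lane 2, lane 7.
That leaves lane 7 = 7. Strike 7 from lane 1, lane 4.
That leaves lane 1 = 6. Remove 6 from lane 8.
lane 2 and lane 6 share exactly the 2 values {0, 1}; by pigeonhole those values go to them, so strike 0, 1 from lane 4.
lane 4's domain is down to {5}, so lane 4 = 5.
Determined: lane 1=6, lane 4=5, lane 7=7. The other lanes each still have more than one consistent value. That makes 3.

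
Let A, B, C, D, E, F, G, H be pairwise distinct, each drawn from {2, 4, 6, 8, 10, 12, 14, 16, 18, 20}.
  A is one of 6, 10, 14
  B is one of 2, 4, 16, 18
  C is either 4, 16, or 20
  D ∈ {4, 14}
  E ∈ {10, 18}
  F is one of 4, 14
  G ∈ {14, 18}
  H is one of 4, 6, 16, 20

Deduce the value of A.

6

The 8 variables draw from only 8 values {2, 4, 6, 10, 14, 16, 18, 20}, so each is used; only B can be 2, hence B = 2.
D and F between them cover only {4, 14} — a naked pair. Remove those values from A, C, G, H.
G has just one choice, so G = 18. So E can't be 18.
That leaves E = 10. Strike 10 from A.
So A = 6.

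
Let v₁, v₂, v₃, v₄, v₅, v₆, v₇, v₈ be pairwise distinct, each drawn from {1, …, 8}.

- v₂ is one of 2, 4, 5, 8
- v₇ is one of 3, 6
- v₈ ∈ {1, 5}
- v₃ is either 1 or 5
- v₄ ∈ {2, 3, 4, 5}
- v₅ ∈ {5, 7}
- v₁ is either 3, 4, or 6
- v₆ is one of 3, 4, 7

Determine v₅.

7

The 8 variables together cover exactly {1, 2, 3, 4, 5, 6, 7, 8} — 8 values for 8 variables — and 8 appears only in v₂'s list, so v₂ = 8.
Among the 7 still-open variables, 2 fits only v₄ (and all 7 values in {1, 2, 3, 4, 5, 6, 7} must be used), so v₄ = 2.
The 2 variables v₃ and v₈ are confined to {1, 5}, which locks those values in; drop them from v₅.
So v₅ = 7.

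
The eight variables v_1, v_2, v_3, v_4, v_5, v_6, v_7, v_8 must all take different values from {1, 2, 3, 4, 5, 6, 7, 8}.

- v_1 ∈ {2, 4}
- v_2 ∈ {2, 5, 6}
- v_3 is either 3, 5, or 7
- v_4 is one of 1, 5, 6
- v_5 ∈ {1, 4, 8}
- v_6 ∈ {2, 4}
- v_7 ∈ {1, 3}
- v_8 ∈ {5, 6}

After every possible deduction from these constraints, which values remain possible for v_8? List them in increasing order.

Among the 8 variables, 7 fits only v_3 (and all 8 values in {1, 2, 3, 4, 5, 6, 7, 8} must be used), so v_3 = 7.
The 7 still-open variables together cover exactly {1, 2, 3, 4, 5, 6, 8} — 7 values for 7 variables — and 3 appears only in v_7's list, so v_7 = 3.
The 6 still-open variables draw from only 6 values {1, 2, 4, 5, 6, 8}, so each is used; only v_5 can be 8, hence v_5 = 8.
The 5 still-open variables draw from only 5 values {1, 2, 4, 5, 6}, so each is used; only v_4 can be 1, hence v_4 = 1.
v_1 and v_6 share exactly the 2 values {2, 4}; by pigeonhole those values go to them, so strike 2, 4 from v_2.
No further eliminations apply; v_8 can still be any of 5, 6.

5, 6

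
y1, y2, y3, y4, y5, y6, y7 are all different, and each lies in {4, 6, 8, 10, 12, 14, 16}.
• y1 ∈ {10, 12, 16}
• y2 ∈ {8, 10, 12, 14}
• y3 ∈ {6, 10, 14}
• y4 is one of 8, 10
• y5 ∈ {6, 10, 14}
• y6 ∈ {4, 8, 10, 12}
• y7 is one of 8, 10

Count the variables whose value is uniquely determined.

3

Among the 7 variables, 4 fits only y6 (and all 7 values in {4, 6, 8, 10, 12, 14, 16} must be used), so y6 = 4.
Among the 6 still-open variables, 16 fits only y1 (and all 6 values in {6, 8, 10, 12, 14, 16} must be used), so y1 = 16.
The 5 still-open variables together cover exactly {6, 8, 10, 12, 14} — 5 values for 5 variables — and 12 appears only in y2's list, so y2 = 12.
y4 and y7 between them cover only {8, 10} — a naked pair. Remove those values from y3, y5.
Determined: y1=16, y2=12, y6=4. The other variables each still have more than one consistent value. That makes 3.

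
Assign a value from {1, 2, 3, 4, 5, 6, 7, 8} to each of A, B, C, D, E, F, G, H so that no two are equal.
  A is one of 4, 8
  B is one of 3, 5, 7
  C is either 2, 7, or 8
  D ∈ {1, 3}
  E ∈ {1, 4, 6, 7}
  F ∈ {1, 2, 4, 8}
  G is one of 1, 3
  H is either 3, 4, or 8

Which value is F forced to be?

2

The 8 variables draw from only 8 values {1, 2, 3, 4, 5, 6, 7, 8}, so each is used; only B can be 5, hence B = 5.
Among the 7 still-open variables, 6 fits only E (and all 7 values in {1, 2, 3, 4, 6, 7, 8} must be used), so E = 6.
The 6 still-open variables draw from only 6 values {1, 2, 3, 4, 7, 8}, so each is used; only C can be 7, hence C = 7.
Among the 5 still-open variables, 2 fits only F (and all 5 values in {1, 2, 3, 4, 8} must be used), so F = 2.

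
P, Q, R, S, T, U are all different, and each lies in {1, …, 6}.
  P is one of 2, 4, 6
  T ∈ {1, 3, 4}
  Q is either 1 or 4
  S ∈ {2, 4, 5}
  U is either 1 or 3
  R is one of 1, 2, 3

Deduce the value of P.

6

The 6 variables draw from only 6 values {1, 2, 3, 4, 5, 6}, so each is used; only S can be 5, hence S = 5.
The 5 still-open variables draw from only 5 values {1, 2, 3, 4, 6}, so each is used; only P can be 6, hence P = 6.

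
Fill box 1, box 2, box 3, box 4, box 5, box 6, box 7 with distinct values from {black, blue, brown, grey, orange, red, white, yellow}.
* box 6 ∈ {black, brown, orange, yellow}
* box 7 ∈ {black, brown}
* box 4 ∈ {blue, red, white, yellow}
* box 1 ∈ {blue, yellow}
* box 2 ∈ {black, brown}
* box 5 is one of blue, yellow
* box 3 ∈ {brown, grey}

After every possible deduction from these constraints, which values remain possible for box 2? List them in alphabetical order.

box 1 and box 5 share exactly the 2 values {blue, yellow}; by pigeonhole those values go to them, so strike blue, yellow from box 4, box 6.
box 2 and box 7 between them cover only {black, brown} — a naked pair. Remove those values from box 3, box 6.
box 3 must be grey (only option left).
box 6's domain is down to {orange}, so box 6 = orange.
No further eliminations apply; box 2 can still be any of black, brown.

black, brown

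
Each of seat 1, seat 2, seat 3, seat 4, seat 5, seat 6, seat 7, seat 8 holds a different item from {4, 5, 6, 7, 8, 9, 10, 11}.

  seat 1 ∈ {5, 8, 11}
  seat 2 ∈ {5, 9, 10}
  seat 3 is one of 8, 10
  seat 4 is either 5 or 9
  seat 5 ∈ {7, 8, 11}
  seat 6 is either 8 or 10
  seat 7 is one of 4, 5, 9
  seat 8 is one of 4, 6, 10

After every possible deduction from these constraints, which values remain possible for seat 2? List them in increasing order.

The 8 variables draw from only 8 values {4, 5, 6, 7, 8, 9, 10, 11}, so each is used; only seat 8 can be 6, hence seat 8 = 6.
Among the 7 still-open variables, 4 fits only seat 7 (and all 7 values in {4, 5, 7, 8, 9, 10, 11} must be used), so seat 7 = 4.
Among the 6 still-open variables, 7 fits only seat 5 (and all 6 values in {5, 7, 8, 9, 10, 11} must be used), so seat 5 = 7.
The 5 still-open variables draw from only 5 values {5, 8, 9, 10, 11}, so each is used; only seat 1 can be 11, hence seat 1 = 11.
seat 3 and seat 6 between them cover only {8, 10} — a naked pair. Remove those values from seat 2.
No further eliminations apply; seat 2 can still be any of 5, 9.

5, 9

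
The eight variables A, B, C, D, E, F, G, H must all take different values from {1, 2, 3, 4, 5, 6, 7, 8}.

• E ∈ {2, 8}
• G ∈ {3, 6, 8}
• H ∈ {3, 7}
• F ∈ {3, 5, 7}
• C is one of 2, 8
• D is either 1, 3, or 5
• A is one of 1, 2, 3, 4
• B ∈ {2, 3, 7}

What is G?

The 8 variables together cover exactly {1, 2, 3, 4, 5, 6, 7, 8} — 8 values for 8 variables — and 4 appears only in A's list, so A = 4.
Among the 7 still-open variables, 1 fits only D (and all 7 values in {1, 2, 3, 5, 6, 7, 8} must be used), so D = 1.
The 6 still-open variables draw from only 6 values {2, 3, 5, 6, 7, 8}, so each is used; only F can be 5, hence F = 5.
The 5 still-open variables draw from only 5 values {2, 3, 6, 7, 8}, so each is used; only G can be 6, hence G = 6.

6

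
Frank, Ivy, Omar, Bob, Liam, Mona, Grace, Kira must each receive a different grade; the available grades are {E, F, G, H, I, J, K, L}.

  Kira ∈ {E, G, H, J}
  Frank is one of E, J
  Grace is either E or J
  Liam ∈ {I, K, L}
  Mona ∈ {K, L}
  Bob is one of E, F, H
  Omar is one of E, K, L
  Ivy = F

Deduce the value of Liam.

Ivy's domain is down to {F}, so Ivy = F. Strike F from Bob.
The 7 still-open variables draw from only 7 values {E, G, H, I, J, K, L}, so each is used; only Kira can be G, hence Kira = G.
The 6 still-open variables together cover exactly {E, H, I, J, K, L} — 6 values for 6 variables — and H appears only in Bob's list, so Bob = H.
The 5 still-open variables together cover exactly {E, I, J, K, L} — 5 values for 5 variables — and I appears only in Liam's list, so Liam = I.

I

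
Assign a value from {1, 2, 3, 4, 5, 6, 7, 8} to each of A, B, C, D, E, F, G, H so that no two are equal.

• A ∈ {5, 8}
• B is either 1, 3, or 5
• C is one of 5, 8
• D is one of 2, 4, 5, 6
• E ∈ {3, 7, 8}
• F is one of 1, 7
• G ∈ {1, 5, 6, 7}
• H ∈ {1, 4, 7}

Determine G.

The 8 variables draw from only 8 values {1, 2, 3, 4, 5, 6, 7, 8}, so each is used; only D can be 2, hence D = 2.
Among the 7 still-open variables, 4 fits only H (and all 7 values in {1, 3, 4, 5, 6, 7, 8} must be used), so H = 4.
The 6 still-open variables draw from only 6 values {1, 3, 5, 6, 7, 8}, so each is used; only G can be 6, hence G = 6.

6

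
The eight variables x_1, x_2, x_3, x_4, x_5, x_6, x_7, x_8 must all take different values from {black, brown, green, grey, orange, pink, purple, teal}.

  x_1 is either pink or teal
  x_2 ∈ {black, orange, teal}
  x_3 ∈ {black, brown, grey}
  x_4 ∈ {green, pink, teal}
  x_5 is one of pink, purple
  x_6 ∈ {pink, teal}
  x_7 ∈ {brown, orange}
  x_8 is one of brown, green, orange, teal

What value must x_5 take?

purple

The 8 variables together cover exactly {black, brown, green, grey, orange, pink, purple, teal} — 8 values for 8 variables — and grey appears only in x_3's list, so x_3 = grey.
Among the 7 still-open variables, black fits only x_2 (and all 7 values in {black, brown, green, orange, pink, purple, teal} must be used), so x_2 = black.
The 6 still-open variables together cover exactly {brown, green, orange, pink, purple, teal} — 6 values for 6 variables — and purple appears only in x_5's list, so x_5 = purple.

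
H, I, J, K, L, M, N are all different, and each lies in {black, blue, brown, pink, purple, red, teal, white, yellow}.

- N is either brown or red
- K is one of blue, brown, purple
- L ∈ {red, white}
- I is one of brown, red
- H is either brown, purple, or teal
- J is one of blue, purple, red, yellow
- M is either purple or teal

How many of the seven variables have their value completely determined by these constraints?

The 7 variables together cover exactly {blue, brown, purple, red, teal, white, yellow} — 7 values for 7 variables — and white appears only in L's list, so L = white.
Among the 6 still-open variables, yellow fits only J (and all 6 values in {blue, brown, purple, red, teal, yellow} must be used), so J = yellow.
Among the 5 still-open variables, blue fits only K (and all 5 values in {blue, brown, purple, red, teal} must be used), so K = blue.
I and N between them cover only {brown, red} — a naked pair. Remove those values from H.
Determined: J=yellow, K=blue, L=white. The other variables each still have more than one consistent value. That makes 3.

3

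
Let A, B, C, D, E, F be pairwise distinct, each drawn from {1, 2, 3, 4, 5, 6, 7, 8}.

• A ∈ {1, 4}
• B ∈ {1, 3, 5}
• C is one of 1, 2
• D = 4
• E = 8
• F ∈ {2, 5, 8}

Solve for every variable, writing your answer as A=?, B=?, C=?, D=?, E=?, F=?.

A=1, B=3, C=2, D=4, E=8, F=5

D's domain is down to {4}, so D = 4. Remove 4 from A.
E's domain is down to {8}, so E = 8. Remove 8 from F.
A has just one choice, so A = 1. Remove 1 from B, C.
C must be 2 (only option left). Remove 2 from F.
F has just one choice, so F = 5. Remove 5 from B.
B has just one choice, so B = 3.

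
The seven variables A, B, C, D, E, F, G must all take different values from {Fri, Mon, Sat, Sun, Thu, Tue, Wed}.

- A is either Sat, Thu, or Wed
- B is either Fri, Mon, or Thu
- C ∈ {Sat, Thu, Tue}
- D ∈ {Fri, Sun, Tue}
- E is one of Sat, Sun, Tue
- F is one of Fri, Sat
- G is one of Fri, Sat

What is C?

The 7 variables draw from only 7 values {Fri, Mon, Sat, Sun, Thu, Tue, Wed}, so each is used; only B can be Mon, hence B = Mon.
Among the 6 still-open variables, Wed fits only A (and all 6 values in {Fri, Sat, Sun, Thu, Tue, Wed} must be used), so A = Wed.
Among the 5 still-open variables, Thu fits only C (and all 5 values in {Fri, Sat, Sun, Thu, Tue} must be used), so C = Thu.

Thu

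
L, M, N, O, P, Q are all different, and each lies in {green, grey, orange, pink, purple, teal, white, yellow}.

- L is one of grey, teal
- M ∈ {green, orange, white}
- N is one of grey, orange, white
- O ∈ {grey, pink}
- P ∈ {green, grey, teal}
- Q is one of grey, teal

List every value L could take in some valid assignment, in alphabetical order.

The 6 variables together cover exactly {green, grey, orange, pink, teal, white} — 6 values for 6 variables — and pink appears only in O's list, so O = pink.
L and Q share exactly the 2 values {grey, teal}; by pigeonhole those values go to them, so strike grey, teal from N, P.
P's domain is down to {green}, so P = green. Eliminate green elsewhere: M.
No further eliminations apply; L can still be any of grey, teal.

grey, teal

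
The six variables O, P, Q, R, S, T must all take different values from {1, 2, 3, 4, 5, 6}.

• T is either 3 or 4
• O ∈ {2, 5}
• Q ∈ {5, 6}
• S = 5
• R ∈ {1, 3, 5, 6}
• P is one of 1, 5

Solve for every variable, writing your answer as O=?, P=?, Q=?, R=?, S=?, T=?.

S must be 5 (only option left). Remove 5 from O, P, Q, R.
O's domain is down to {2}, so O = 2.
P has just one choice, so P = 1. Eliminate 1 elsewhere: R.
Q has just one choice, so Q = 6. Strike 6 from R.
R's domain is down to {3}, so R = 3. So T can't be 3.
T has just one choice, so T = 4.

O=2, P=1, Q=6, R=3, S=5, T=4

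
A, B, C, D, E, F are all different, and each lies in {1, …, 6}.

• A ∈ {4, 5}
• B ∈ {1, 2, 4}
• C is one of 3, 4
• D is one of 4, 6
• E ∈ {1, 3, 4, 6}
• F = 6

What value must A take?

5

F's domain is down to {6}, so F = 6. Remove 6 from D, E.
That leaves D = 4. So A, B, C, E can't be 4.
So A = 5.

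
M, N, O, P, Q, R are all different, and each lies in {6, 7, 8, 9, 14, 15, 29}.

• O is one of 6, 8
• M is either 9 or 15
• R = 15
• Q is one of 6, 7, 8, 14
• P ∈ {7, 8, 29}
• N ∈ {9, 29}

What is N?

29

R must be 15 (only option left). Remove 15 from M.
That leaves M = 9. Eliminate 9 elsewhere: N.
So N = 29.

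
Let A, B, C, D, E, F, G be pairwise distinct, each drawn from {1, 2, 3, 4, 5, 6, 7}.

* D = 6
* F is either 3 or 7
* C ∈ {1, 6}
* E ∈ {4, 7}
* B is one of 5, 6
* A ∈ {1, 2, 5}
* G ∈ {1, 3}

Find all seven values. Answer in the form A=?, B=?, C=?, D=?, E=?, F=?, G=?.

D must be 6 (only option left). Eliminate 6 elsewhere: B, C.
B's domain is down to {5}, so B = 5. Remove 5 from A.
C has just one choice, so C = 1. Strike 1 from A, G.
G must be 3 (only option left). Remove 3 from F.
A must be 2 (only option left).
F has just one choice, so F = 7. Remove 7 from E.
E's domain is down to {4}, so E = 4.

A=2, B=5, C=1, D=6, E=4, F=7, G=3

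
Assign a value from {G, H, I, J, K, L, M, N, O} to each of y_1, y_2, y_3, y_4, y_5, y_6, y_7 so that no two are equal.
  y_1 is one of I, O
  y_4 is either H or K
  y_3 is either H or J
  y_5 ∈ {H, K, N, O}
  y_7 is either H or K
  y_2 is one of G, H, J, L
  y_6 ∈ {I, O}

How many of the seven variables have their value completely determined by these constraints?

2

The 2 variables y_1 and y_6 are confined to {I, O}, which locks those values in; drop them from y_5.
The 2 variables y_4 and y_7 are confined to {H, K}, which locks those values in; drop them from y_2, y_3, y_5.
y_3 has just one choice, so y_3 = J. Eliminate J elsewhere: y_2.
That leaves y_5 = N.
Determined: y_3=J, y_5=N. The other variables each still have more than one consistent value. That makes 2.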